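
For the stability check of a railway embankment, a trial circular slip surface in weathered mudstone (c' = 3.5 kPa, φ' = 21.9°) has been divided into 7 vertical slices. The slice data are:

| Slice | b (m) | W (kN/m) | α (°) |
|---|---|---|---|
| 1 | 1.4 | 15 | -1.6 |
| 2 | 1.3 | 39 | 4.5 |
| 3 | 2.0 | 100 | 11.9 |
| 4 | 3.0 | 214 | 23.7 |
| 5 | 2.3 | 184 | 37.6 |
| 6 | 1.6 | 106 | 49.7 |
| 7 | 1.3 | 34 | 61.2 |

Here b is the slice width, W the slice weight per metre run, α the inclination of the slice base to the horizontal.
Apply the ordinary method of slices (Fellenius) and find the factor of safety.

Ordinary method of slices: FS = Σ[c'·Δl_i + (W_i cosα_i)·tanφ'] / Σ W_i sinα_i, with Δl_i = b_i / cosα_i.
Slice 1: Δl = 1.4/cos(-1.6°) = 1.401 m; N'_1 = 15·cos(-1.6°) = 15.0; c'Δl = 4.90; W sinα = -0.4
Slice 2: Δl = 1.3/cos4.5° = 1.304 m; N'_2 = 39·cos4.5° = 38.9; c'Δl = 4.56; W sinα = 3.1
Slice 3: Δl = 2.0/cos11.9° = 2.044 m; N'_3 = 100·cos11.9° = 97.9; c'Δl = 7.15; W sinα = 20.6
Slice 4: Δl = 3.0/cos23.7° = 3.276 m; N'_4 = 214·cos23.7° = 196.0; c'Δl = 11.47; W sinα = 86.0
Slice 5: Δl = 2.3/cos37.6° = 2.903 m; N'_5 = 184·cos37.6° = 145.8; c'Δl = 10.16; W sinα = 112.3
Slice 6: Δl = 1.6/cos49.7° = 2.474 m; N'_6 = 106·cos49.7° = 68.6; c'Δl = 8.66; W sinα = 80.8
Slice 7: Δl = 1.3/cos61.2° = 2.698 m; N'_7 = 34·cos61.2° = 16.4; c'Δl = 9.44; W sinα = 29.8
Σc'Δl = 56.4 kN/m; ΣN' = 578.4 kN/m; ΣW sinα = 332.2 kN/m
Resisting = 56.4 + 578.4·tan21.9° = 56.4 + 232.5 = 288.9 kN/m
FS = 288.9 / 332.2 = 0.870

FS = 0.87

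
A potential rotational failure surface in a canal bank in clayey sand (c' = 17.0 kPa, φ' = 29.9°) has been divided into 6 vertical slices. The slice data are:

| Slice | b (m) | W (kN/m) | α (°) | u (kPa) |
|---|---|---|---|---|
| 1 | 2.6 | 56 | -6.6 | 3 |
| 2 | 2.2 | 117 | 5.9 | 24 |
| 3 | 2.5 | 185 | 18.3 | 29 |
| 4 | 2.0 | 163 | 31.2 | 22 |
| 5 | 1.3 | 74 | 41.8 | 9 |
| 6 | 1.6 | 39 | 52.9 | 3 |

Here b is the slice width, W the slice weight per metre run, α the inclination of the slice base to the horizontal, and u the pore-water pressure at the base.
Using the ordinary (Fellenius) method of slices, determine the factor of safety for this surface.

Ordinary method of slices: FS = Σ[c'·Δl_i + (W_i cosα_i − u_i·Δl_i)·tanφ'] / Σ W_i sinα_i, with Δl_i = b_i / cosα_i.
Slice 1: Δl = 2.6/cos(-6.6°) = 2.617 m; N'_1 = 56·cos(-6.6°) − 3·2.617 = 47.8; c'Δl = 44.49; W sinα = -6.4
Slice 2: Δl = 2.2/cos5.9° = 2.212 m; N'_2 = 117·cos5.9° − 24·2.212 = 63.3; c'Δl = 37.60; W sinα = 12.0
Slice 3: Δl = 2.5/cos18.3° = 2.633 m; N'_3 = 185·cos18.3° − 29·2.633 = 99.3; c'Δl = 44.76; W sinα = 58.1
Slice 4: Δl = 2.0/cos31.2° = 2.338 m; N'_4 = 163·cos31.2° − 22·2.338 = 88.0; c'Δl = 39.75; W sinα = 84.4
Slice 5: Δl = 1.3/cos41.8° = 1.744 m; N'_5 = 74·cos41.8° − 9·1.744 = 39.5; c'Δl = 29.65; W sinα = 49.3
Slice 6: Δl = 1.6/cos52.9° = 2.652 m; N'_6 = 39·cos52.9° − 3·2.652 = 15.6; c'Δl = 45.09; W sinα = 31.1
Σc'Δl = 241.3 kN/m; ΣN' = 353.4 kN/m; ΣW sinα = 228.5 kN/m
Resisting = 241.3 + 353.4·tan29.9° = 241.3 + 203.2 = 444.5 kN/m
FS = 444.5 / 228.5 = 1.945

FS = 1.95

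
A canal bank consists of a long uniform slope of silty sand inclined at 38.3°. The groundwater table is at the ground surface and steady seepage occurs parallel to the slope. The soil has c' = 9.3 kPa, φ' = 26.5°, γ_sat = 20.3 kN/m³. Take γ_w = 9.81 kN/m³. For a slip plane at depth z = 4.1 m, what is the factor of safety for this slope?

With seepage parallel to the slope and the water table at the surface, the effective normal stress on the slip plane uses the buoyant unit weight γ' = γ_sat − γ_w while the driving shear stress uses γ_sat:
FS = [c' + γ' z cos²β tanφ'] / [γ_sat z sinβ cosβ]
γ' = 20.3 − 9.81 = 10.49 kN/m³
Numerator = 9.3 + 10.49·4.1·cos²38.3°·tan26.5° = 9.3 + 10.49·4.1·0.6159·0.4986 = 22.506 kPa
Denominator = 20.3·4.1·sin38.3°·cos38.3° = 20.3·4.1·0.6198·0.7848 = 40.482 kPa
FS = 22.506 / 40.482 = 0.556

FS = 0.56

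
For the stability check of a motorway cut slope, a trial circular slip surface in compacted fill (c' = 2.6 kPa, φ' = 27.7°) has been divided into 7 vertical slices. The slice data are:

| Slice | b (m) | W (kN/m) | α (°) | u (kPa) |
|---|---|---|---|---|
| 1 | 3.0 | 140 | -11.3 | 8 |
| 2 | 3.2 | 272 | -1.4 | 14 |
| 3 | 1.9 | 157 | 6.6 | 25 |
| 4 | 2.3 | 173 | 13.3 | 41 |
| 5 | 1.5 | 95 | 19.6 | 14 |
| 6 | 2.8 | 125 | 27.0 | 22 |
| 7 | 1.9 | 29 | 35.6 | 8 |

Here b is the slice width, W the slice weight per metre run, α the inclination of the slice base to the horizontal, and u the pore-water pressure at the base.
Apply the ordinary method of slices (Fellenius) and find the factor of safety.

Ordinary method of slices: FS = Σ[c'·Δl_i + (W_i cosα_i − u_i·Δl_i)·tanφ'] / Σ W_i sinα_i, with Δl_i = b_i / cosα_i.
Slice 1: Δl = 3.0/cos(-11.3°) = 3.059 m; N'_1 = 140·cos(-11.3°) − 8·3.059 = 112.8; c'Δl = 7.95; W sinα = -27.4
Slice 2: Δl = 3.2/cos(-1.4°) = 3.201 m; N'_2 = 272·cos(-1.4°) − 14·3.201 = 227.1; c'Δl = 8.32; W sinα = -6.6
Slice 3: Δl = 1.9/cos6.6° = 1.913 m; N'_3 = 157·cos6.6° − 25·1.913 = 108.1; c'Δl = 4.97; W sinα = 18.0
Slice 4: Δl = 2.3/cos13.3° = 2.363 m; N'_4 = 173·cos13.3° − 41·2.363 = 71.5; c'Δl = 6.14; W sinα = 39.8
Slice 5: Δl = 1.5/cos19.6° = 1.592 m; N'_5 = 95·cos19.6° − 14·1.592 = 67.2; c'Δl = 4.14; W sinα = 31.9
Slice 6: Δl = 2.8/cos27.0° = 3.143 m; N'_6 = 125·cos27.0° − 22·3.143 = 42.2; c'Δl = 8.17; W sinα = 56.7
Slice 7: Δl = 1.9/cos35.6° = 2.337 m; N'_7 = 29·cos35.6° − 8·2.337 = 4.9; c'Δl = 6.08; W sinα = 16.9
Σc'Δl = 45.8 kN/m; ΣN' = 633.9 kN/m; ΣW sinα = 129.3 kN/m
Resisting = 45.8 + 633.9·tan27.7° = 45.8 + 332.8 = 378.6 kN/m
FS = 378.6 / 129.3 = 2.929

FS = 2.93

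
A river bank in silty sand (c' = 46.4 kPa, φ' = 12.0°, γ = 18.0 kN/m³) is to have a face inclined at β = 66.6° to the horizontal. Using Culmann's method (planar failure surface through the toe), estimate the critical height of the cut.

H_c = 22.00 m

Culmann's analysis gives the critical failure plane at α_cr = (β + φ')/2 = (66.6 + 12.0)/2 = 39.3°, and the critical height
H_c = (4c'/γ) · sinβ cosφ' / [1 − cos(β − φ')]
    = (4·46.4/18.0) · sin66.6°·cos12.0° / [1 − cos(54.6°)]
    = 10.311 · 0.9178·0.9781 / [1 − 0.5793]
    = 10.311 · 0.8977 / 0.4207
    = 22.00 m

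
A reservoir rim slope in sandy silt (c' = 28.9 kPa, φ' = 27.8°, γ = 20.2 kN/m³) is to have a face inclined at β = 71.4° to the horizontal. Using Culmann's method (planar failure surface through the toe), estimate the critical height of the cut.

H_c = 17.39 m

Culmann's analysis gives the critical failure plane at α_cr = (β + φ')/2 = (71.4 + 27.8)/2 = 49.6°, and the critical height
H_c = (4c'/γ) · sinβ cosφ' / [1 − cos(β − φ')]
    = (4·28.9/20.2) · sin71.4°·cos27.8° / [1 − cos(43.6°)]
    = 5.723 · 0.9478·0.8846 / [1 − 0.7242]
    = 5.723 · 0.8384 / 0.2758
    = 17.39 m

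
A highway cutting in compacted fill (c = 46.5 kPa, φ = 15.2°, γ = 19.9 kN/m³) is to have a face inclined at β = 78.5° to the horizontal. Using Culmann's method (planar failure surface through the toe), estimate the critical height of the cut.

H_c = 16.05 m

Culmann's analysis gives the critical failure plane at α_cr = (β + φ)/2 = (78.5 + 15.2)/2 = 46.9°, and the critical height
H_c = (4c/γ) · sinβ cosφ / [1 − cos(β − φ)]
    = (4·46.5/19.9) · sin78.5°·cos15.2° / [1 − cos(63.3°)]
    = 9.347 · 0.9799·0.9650 / [1 − 0.4493]
    = 9.347 · 0.9456 / 0.5507
    = 16.05 m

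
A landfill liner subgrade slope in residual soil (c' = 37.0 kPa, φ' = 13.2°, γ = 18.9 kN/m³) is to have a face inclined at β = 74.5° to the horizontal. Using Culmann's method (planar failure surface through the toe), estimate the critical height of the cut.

Culmann's analysis gives the critical failure plane at α_cr = (β + φ')/2 = (74.5 + 13.2)/2 = 43.9°, and the critical height
H_c = (4c'/γ) · sinβ cosφ' / [1 − cos(β − φ')]
    = (4·37.0/18.9) · sin74.5°·cos13.2° / [1 − cos(61.3°)]
    = 7.831 · 0.9636·0.9736 / [1 − 0.4802]
    = 7.831 · 0.9382 / 0.5198
    = 14.13 m

H_c = 14.13 m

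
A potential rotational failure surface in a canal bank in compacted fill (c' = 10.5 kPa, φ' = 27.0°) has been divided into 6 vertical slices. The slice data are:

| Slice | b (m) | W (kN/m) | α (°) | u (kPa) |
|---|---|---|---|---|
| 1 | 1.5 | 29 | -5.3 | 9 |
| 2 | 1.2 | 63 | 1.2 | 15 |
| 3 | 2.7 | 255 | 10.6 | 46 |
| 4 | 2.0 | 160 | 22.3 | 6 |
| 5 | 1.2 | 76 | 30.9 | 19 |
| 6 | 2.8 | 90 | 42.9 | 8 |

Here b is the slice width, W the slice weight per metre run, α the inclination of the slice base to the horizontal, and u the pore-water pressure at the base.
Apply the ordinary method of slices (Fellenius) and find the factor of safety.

FS = 1.62

Ordinary method of slices: FS = Σ[c'·Δl_i + (W_i cosα_i − u_i·Δl_i)·tanφ'] / Σ W_i sinα_i, with Δl_i = b_i / cosα_i.
Slice 1: Δl = 1.5/cos(-5.3°) = 1.506 m; N'_1 = 29·cos(-5.3°) − 9·1.506 = 15.3; c'Δl = 15.82; W sinα = -2.7
Slice 2: Δl = 1.2/cos1.2° = 1.200 m; N'_2 = 63·cos1.2° − 15·1.200 = 45.0; c'Δl = 12.60; W sinα = 1.3
Slice 3: Δl = 2.7/cos10.6° = 2.747 m; N'_3 = 255·cos10.6° − 46·2.747 = 124.3; c'Δl = 28.84; W sinα = 46.9
Slice 4: Δl = 2.0/cos22.3° = 2.162 m; N'_4 = 160·cos22.3° − 6·2.162 = 135.1; c'Δl = 22.70; W sinα = 60.7
Slice 5: Δl = 1.2/cos30.9° = 1.398 m; N'_5 = 76·cos30.9° − 19·1.398 = 38.6; c'Δl = 14.68; W sinα = 39.0
Slice 6: Δl = 2.8/cos42.9° = 3.822 m; N'_6 = 90·cos42.9° − 8·3.822 = 35.4; c'Δl = 40.13; W sinα = 61.3
Σc'Δl = 134.8 kN/m; ΣN' = 393.6 kN/m; ΣW sinα = 206.6 kN/m
Resisting = 134.8 + 393.6·tan27.0° = 134.8 + 200.6 = 335.4 kN/m
FS = 335.4 / 206.6 = 1.624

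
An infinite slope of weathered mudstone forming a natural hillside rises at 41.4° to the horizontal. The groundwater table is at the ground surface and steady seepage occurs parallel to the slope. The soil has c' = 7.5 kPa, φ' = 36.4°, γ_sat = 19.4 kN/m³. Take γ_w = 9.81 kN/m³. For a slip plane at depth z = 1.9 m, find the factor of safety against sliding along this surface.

FS = 0.82

With seepage parallel to the slope and the water table at the surface, the effective normal stress on the slip plane uses the buoyant unit weight γ' = γ_sat − γ_w while the driving shear stress uses γ_sat:
FS = [c' + γ' z cos²β tanφ'] / [γ_sat z sinβ cosβ]
γ' = 19.4 − 9.81 = 9.59 kN/m³
Numerator = 7.5 + 9.59·1.9·cos²41.4°·tan36.4° = 7.5 + 9.59·1.9·0.5627·0.7373 = 15.059 kPa
Denominator = 19.4·1.9·sin41.4°·cos41.4° = 19.4·1.9·0.6613·0.7501 = 18.285 kPa
FS = 15.059 / 18.285 = 0.824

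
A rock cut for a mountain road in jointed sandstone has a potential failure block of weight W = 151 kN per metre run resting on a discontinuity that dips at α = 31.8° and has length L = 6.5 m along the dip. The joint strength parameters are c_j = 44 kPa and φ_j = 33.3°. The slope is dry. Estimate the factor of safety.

FS = 4.65

Resolving the block weight along and normal to the plane and applying the Mohr–Coulomb strength on the joint:
N' = W cosα = 151·cos31.8° = 128.3 kN/m
Driving force T = W sinα = 151·sin31.8° = 79.6 kN/m
Resisting force R = c_j·L + N'·tanφ_j = 44·6.5 + 128.3·tan33.3° = 286.0 + 84.3 = 370.3 kN/m
FS = R / T = 370.3 / 79.6 = 4.654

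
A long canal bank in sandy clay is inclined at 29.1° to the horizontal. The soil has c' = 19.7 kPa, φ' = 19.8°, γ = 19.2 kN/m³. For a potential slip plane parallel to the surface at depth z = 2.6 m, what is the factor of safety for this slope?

FS = 1.58

For an infinite slope with a slip plane parallel to the surface (no pore pressure): FS = [c' + γz cos²β tanφ'] / [γz sinβ cosβ].
γz = 19.2·2.6 = 49.92 kN/m²
Numerator = 19.7 + 49.92·cos²29.1°·tan19.8° = 19.7 + 49.92·0.7635·0.3600 = 33.421 kPa
Denominator = 49.92·sin29.1°·cos29.1° = 49.92·0.4863·0.8738 = 21.213 kPa
FS = 33.421 / 21.213 = 1.575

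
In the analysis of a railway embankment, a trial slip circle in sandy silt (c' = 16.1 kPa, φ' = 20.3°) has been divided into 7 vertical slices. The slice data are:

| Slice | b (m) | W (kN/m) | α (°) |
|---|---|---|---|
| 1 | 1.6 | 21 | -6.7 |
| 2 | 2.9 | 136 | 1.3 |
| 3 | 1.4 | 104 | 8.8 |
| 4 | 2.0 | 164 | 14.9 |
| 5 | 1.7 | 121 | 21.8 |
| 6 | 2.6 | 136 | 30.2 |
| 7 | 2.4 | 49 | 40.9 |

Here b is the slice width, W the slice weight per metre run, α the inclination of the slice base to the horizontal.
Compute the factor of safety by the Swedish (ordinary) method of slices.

FS = 2.50

Ordinary method of slices: FS = Σ[c'·Δl_i + (W_i cosα_i)·tanφ'] / Σ W_i sinα_i, with Δl_i = b_i / cosα_i.
Slice 1: Δl = 1.6/cos(-6.7°) = 1.611 m; N'_1 = 21·cos(-6.7°) = 20.9; c'Δl = 25.94; W sinα = -2.5
Slice 2: Δl = 2.9/cos1.3° = 2.901 m; N'_2 = 136·cos1.3° = 136.0; c'Δl = 46.70; W sinα = 3.1
Slice 3: Δl = 1.4/cos8.8° = 1.417 m; N'_3 = 104·cos8.8° = 102.8; c'Δl = 22.81; W sinα = 15.9
Slice 4: Δl = 2.0/cos14.9° = 2.070 m; N'_4 = 164·cos14.9° = 158.5; c'Δl = 33.32; W sinα = 42.2
Slice 5: Δl = 1.7/cos21.8° = 1.831 m; N'_5 = 121·cos21.8° = 112.3; c'Δl = 29.48; W sinα = 44.9
Slice 6: Δl = 2.6/cos30.2° = 3.008 m; N'_6 = 136·cos30.2° = 117.5; c'Δl = 48.43; W sinα = 68.4
Slice 7: Δl = 2.4/cos40.9° = 3.175 m; N'_7 = 49·cos40.9° = 37.0; c'Δl = 51.12; W sinα = 32.1
Σc'Δl = 257.8 kN/m; ΣN' = 685.0 kN/m; ΣW sinα = 204.1 kN/m
Resisting = 257.8 + 685.0·tan20.3° = 257.8 + 253.4 = 511.2 kN/m
FS = 511.2 / 204.1 = 2.504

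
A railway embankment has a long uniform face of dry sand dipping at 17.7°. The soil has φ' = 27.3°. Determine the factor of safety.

For a dry cohesionless infinite slope the factor of safety is FS = tanφ' / tanβ.
FS = tan27.3° / tan17.7° = 0.5161 / 0.3191 = 1.617

FS = 1.62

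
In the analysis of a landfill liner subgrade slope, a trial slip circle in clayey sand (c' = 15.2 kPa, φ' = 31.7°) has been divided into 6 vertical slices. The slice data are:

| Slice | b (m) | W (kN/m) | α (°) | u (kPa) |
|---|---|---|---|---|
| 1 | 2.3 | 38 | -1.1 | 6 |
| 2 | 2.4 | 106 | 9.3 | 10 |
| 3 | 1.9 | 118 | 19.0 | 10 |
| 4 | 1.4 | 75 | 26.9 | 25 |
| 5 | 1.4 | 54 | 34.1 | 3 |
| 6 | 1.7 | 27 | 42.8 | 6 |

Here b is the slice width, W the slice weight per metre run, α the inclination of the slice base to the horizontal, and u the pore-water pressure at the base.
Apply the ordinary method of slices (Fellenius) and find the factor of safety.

FS = 2.57

Ordinary method of slices: FS = Σ[c'·Δl_i + (W_i cosα_i − u_i·Δl_i)·tanφ'] / Σ W_i sinα_i, with Δl_i = b_i / cosα_i.
Slice 1: Δl = 2.3/cos(-1.1°) = 2.300 m; N'_1 = 38·cos(-1.1°) − 6·2.300 = 24.2; c'Δl = 34.97; W sinα = -0.7
Slice 2: Δl = 2.4/cos9.3° = 2.432 m; N'_2 = 106·cos9.3° − 10·2.432 = 80.3; c'Δl = 36.97; W sinα = 17.1
Slice 3: Δl = 1.9/cos19.0° = 2.009 m; N'_3 = 118·cos19.0° − 10·2.009 = 91.5; c'Δl = 30.54; W sinα = 38.4
Slice 4: Δl = 1.4/cos26.9° = 1.570 m; N'_4 = 75·cos26.9° − 25·1.570 = 27.6; c'Δl = 23.86; W sinα = 33.9
Slice 5: Δl = 1.4/cos34.1° = 1.691 m; N'_5 = 54·cos34.1° − 3·1.691 = 39.6; c'Δl = 25.70; W sinα = 30.3
Slice 6: Δl = 1.7/cos42.8° = 2.317 m; N'_6 = 27·cos42.8° − 6·2.317 = 5.9; c'Δl = 35.22; W sinα = 18.3
Σc'Δl = 187.3 kN/m; ΣN' = 269.1 kN/m; ΣW sinα = 137.4 kN/m
Resisting = 187.3 + 269.1·tan31.7° = 187.3 + 166.2 = 353.5 kN/m
FS = 353.5 / 137.4 = 2.573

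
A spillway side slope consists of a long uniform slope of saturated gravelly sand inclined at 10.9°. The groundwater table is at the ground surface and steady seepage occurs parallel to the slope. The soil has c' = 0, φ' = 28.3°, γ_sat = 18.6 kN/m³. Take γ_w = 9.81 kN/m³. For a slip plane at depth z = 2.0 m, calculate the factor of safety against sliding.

FS = 1.32

With seepage parallel to the slope and the water table at the surface, the effective normal stress on the slip plane uses the buoyant unit weight γ' = γ_sat − γ_w while the driving shear stress uses γ_sat:
FS = [c' + γ' z cos²β tanφ'] / [γ_sat z sinβ cosβ]
(For c' = 0 this reduces to FS = (γ'/γ_sat)·tanφ'/tanβ.)
γ' = 18.6 − 9.81 = 8.79 kN/m³
Numerator = 0.0 + 8.79·2.0·cos²10.9°·tan28.3° = 0.0 + 8.79·2.0·0.9642·0.5384 = 9.127 kPa
Denominator = 18.6·2.0·sin10.9°·cos10.9° = 18.6·2.0·0.1891·0.9820 = 6.907 kPa
FS = 9.127 / 6.907 = 1.321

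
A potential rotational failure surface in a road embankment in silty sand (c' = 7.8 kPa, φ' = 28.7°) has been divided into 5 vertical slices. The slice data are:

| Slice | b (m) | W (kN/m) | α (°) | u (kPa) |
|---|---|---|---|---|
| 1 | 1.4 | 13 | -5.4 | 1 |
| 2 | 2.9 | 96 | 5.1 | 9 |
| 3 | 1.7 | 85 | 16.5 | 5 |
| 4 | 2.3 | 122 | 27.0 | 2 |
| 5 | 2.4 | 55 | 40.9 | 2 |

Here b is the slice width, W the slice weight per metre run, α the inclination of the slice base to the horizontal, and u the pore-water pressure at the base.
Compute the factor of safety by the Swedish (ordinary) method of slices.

Ordinary method of slices: FS = Σ[c'·Δl_i + (W_i cosα_i − u_i·Δl_i)·tanφ'] / Σ W_i sinα_i, with Δl_i = b_i / cosα_i.
Slice 1: Δl = 1.4/cos(-5.4°) = 1.406 m; N'_1 = 13·cos(-5.4°) − 1·1.406 = 11.5; c'Δl = 10.97; W sinα = -1.2
Slice 2: Δl = 2.9/cos5.1° = 2.912 m; N'_2 = 96·cos5.1° − 9·2.912 = 69.4; c'Δl = 22.71; W sinα = 8.5
Slice 3: Δl = 1.7/cos16.5° = 1.773 m; N'_3 = 85·cos16.5° − 5·1.773 = 72.6; c'Δl = 13.83; W sinα = 24.1
Slice 4: Δl = 2.3/cos27.0° = 2.581 m; N'_4 = 122·cos27.0° − 2·2.581 = 103.5; c'Δl = 20.13; W sinα = 55.4
Slice 5: Δl = 2.4/cos40.9° = 3.175 m; N'_5 = 55·cos40.9° − 2·3.175 = 35.2; c'Δl = 24.77; W sinα = 36.0
Σc'Δl = 92.4 kN/m; ΣN' = 292.3 kN/m; ΣW sinα = 122.8 kN/m
Resisting = 92.4 + 292.3·tan28.7° = 92.4 + 160.1 = 252.5 kN/m
FS = 252.5 / 122.8 = 2.055

FS = 2.06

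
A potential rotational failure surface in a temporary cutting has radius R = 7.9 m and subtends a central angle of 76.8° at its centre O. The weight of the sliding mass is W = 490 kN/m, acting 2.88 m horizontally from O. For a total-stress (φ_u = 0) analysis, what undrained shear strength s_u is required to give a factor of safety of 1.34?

s_u = 22.6 kPa

FS = s_u·L_a·R / (W·d), so s_u = FS·W·d / (L_a·R).
Arc length L_a = R·θ = 7.9·(76.8°·π/180) = 7.9·1.3404 = 10.59 m
s_u = 1.34·490·2.88 / (10.59·7.9) = 1891.0 / 83.66 = 22.60 kPa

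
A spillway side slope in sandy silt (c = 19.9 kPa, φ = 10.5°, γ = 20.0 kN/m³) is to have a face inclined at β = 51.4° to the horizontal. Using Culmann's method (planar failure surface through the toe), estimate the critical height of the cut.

Culmann's analysis gives the critical failure plane at α_cr = (β + φ)/2 = (51.4 + 10.5)/2 = 30.9°, and the critical height
H_c = (4c/γ) · sinβ cosφ / [1 − cos(β − φ)]
    = (4·19.9/20.0) · sin51.4°·cos10.5° / [1 − cos(40.9°)]
    = 3.980 · 0.7815·0.9833 / [1 − 0.7559]
    = 3.980 · 0.7684 / 0.2441
    = 12.53 m

H_c = 12.53 m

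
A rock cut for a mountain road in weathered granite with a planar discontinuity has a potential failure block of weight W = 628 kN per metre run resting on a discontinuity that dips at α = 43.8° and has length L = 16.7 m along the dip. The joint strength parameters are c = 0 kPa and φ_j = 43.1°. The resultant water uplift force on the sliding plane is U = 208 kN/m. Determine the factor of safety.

Resolving the block weight along and normal to the plane and applying the Mohr–Coulomb strength on the joint:
N' = W cosα − U = 628·cos43.8° − 208 = 245.3 kN/m
Driving force T = W sinα = 628·sin43.8° = 434.7 kN/m
Resisting force R = c·L + N'·tanφ_j = 0·16.7 + 245.3·tan43.1° = 0.0 + 229.5 = 229.5 kN/m
FS = R / T = 229.5 / 434.7 = 0.528

FS = 0.53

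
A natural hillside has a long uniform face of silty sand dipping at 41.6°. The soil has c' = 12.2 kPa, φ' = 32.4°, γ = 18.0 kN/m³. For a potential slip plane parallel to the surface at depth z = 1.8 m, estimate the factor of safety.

For an infinite slope with a slip plane parallel to the surface (no pore pressure): FS = [c' + γz cos²β tanφ'] / [γz sinβ cosβ].
γz = 18.0·1.8 = 32.40 kN/m²
Numerator = 12.2 + 32.40·cos²41.6°·tan32.4° = 12.2 + 32.40·0.5592·0.6346 = 23.698 kPa
Denominator = 32.40·sin41.6°·cos41.6° = 32.40·0.6639·0.7478 = 16.086 kPa
FS = 23.698 / 16.086 = 1.473

FS = 1.47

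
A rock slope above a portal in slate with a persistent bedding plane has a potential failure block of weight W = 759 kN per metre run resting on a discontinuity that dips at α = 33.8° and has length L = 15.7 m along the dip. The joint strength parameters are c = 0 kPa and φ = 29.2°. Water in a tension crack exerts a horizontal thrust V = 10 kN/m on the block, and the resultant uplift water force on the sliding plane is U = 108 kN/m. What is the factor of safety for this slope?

Resolving the block weight along and normal to the plane and applying the Mohr–Coulomb strength on the joint:
N' = W cosα − U − V sinα = 759·cos33.8° − 108 − 10·sin33.8° = 517.2 kN/m
Driving force T = W sinα + V cosα = 759·sin33.8° + 10·cos33.8° = 430.5 kN/m
Resisting force R = c·L + N'·tanφ = 0·15.7 + 517.2·tan29.2° = 0.0 + 289.0 = 289.0 kN/m
FS = R / T = 289.0 / 430.5 = 0.671

FS = 0.67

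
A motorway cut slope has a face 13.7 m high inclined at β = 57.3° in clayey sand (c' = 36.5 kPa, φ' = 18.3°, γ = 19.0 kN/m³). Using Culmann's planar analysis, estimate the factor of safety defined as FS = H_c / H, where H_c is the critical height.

H_c = (4c'/γ) · sinβ cosφ' / [1 − cos(β − φ')]
    = (4·36.5/19.0) · sin57.3°·cos18.3° / [1 − cos39.0°]
    = 7.684 · 0.7990 / 0.2229 = 27.55 m
FS = H_c / H = 27.55 / 13.7 = 2.011

FS = 2.01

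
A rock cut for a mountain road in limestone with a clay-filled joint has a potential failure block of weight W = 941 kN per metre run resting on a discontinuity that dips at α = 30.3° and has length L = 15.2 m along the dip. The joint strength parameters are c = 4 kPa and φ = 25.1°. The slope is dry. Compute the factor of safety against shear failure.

FS = 0.93

Resolving the block weight along and normal to the plane and applying the Mohr–Coulomb strength on the joint:
N' = W cosα = 941·cos30.3° = 812.5 kN/m
Driving force T = W sinα = 941·sin30.3° = 474.8 kN/m
Resisting force R = c·L + N'·tanφ = 4·15.2 + 812.5·tan25.1° = 60.8 + 380.6 = 441.4 kN/m
FS = R / T = 441.4 / 474.8 = 0.930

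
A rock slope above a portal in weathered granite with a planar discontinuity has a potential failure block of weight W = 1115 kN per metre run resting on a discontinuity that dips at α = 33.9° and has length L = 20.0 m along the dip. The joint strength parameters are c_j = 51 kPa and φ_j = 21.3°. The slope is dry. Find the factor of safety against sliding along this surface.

FS = 2.22

Resolving the block weight along and normal to the plane and applying the Mohr–Coulomb strength on the joint:
N' = W cosα = 1115·cos33.9° = 925.5 kN/m
Driving force T = W sinα = 1115·sin33.9° = 621.9 kN/m
Resisting force R = c_j·L + N'·tanφ_j = 51·20.0 + 925.5·tan21.3° = 1020.0 + 360.8 = 1380.8 kN/m
FS = R / T = 1380.8 / 621.9 = 2.220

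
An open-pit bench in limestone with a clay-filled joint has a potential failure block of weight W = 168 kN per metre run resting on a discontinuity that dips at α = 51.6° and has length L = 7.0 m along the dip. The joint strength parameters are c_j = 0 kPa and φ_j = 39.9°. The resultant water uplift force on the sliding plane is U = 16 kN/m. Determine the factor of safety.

Resolving the block weight along and normal to the plane and applying the Mohr–Coulomb strength on the joint:
N' = W cosα − U = 168·cos51.6° − 16 = 88.4 kN/m
Driving force T = W sinα = 168·sin51.6° = 131.7 kN/m
Resisting force R = c_j·L + N'·tanφ_j = 0·7.0 + 88.4·tan39.9° = 0.0 + 73.9 = 73.9 kN/m
FS = R / T = 73.9 / 131.7 = 0.561

FS = 0.56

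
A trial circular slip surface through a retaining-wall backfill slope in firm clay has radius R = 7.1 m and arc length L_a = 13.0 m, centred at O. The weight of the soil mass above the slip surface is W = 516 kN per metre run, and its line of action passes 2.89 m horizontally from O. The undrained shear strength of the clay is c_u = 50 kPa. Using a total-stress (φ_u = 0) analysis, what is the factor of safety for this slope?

Taking moments about the centre O, the resisting moment is provided by the undrained shear strength acting along the arc:
M_R = c_u·L_a·R = 50·13.00·7.1 = 4615.0 kN·m/m
M_D = W·d = 516·2.89 = 1491.2 kN·m/m
FS = M_R / M_D = 4615.0 / 1491.2 = 3.095

FS = 3.09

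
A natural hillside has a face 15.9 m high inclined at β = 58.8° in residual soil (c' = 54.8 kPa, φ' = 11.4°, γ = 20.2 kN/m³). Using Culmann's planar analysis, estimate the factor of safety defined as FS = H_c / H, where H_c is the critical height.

FS = 1.77

H_c = (4c'/γ) · sinβ cosφ' / [1 − cos(β − φ')]
    = (4·54.8/20.2) · sin58.8°·cos11.4° / [1 − cos47.4°]
    = 10.851 · 0.8385 / 0.3231 = 28.16 m
FS = H_c / H = 28.16 / 15.9 = 1.771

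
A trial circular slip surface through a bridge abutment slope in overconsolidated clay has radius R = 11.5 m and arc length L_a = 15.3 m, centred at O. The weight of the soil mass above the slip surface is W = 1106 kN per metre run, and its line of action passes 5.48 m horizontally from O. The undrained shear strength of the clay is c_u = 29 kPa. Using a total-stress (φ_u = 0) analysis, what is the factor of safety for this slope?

Taking moments about the centre O, the resisting moment is provided by the undrained shear strength acting along the arc:
M_R = c_u·L_a·R = 29·15.30·11.5 = 5102.6 kN·m/m
M_D = W·d = 1106·5.48 = 6060.9 kN·m/m
FS = M_R / M_D = 5102.6 / 6060.9 = 0.842

FS = 0.84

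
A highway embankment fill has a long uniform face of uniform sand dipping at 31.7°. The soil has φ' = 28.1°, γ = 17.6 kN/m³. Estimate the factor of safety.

For a dry cohesionless infinite slope the factor of safety is FS = tanφ' / tanβ.
FS = tan28.1° / tan31.7° = 0.5340 / 0.6176 = 0.865

FS = 0.86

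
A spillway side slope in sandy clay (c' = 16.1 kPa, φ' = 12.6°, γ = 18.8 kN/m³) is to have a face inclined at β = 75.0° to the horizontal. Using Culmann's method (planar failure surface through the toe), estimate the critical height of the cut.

Culmann's analysis gives the critical failure plane at α_cr = (β + φ')/2 = (75.0 + 12.6)/2 = 43.8°, and the critical height
H_c = (4c'/γ) · sinβ cosφ' / [1 − cos(β − φ')]
    = (4·16.1/18.8) · sin75.0°·cos12.6° / [1 − cos(62.4°)]
    = 3.426 · 0.9659·0.9759 / [1 − 0.4633]
    = 3.426 · 0.9427 / 0.5367
    = 6.02 m

H_c = 6.02 m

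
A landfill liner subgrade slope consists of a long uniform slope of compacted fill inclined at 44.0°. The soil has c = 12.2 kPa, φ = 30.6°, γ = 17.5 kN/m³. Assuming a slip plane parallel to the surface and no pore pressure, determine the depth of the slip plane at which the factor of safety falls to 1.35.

z = 1.89 m

Setting FS = 1.35 in FS = [c + γz cos²β tanφ] / [γz sinβ cosβ] and solving for z:
z = c / [γ cosβ (FS·sinβ − cosβ·tanφ)]
  = 12.2 / [17.5·cos44.0°·(1.35·sin44.0° − cos44.0°·tan30.6°)]
  = 12.2 / [17.5·0.7193·(1.35·0.6947 − 0.7193·0.5914)]
  = 12.2 / 6.4500 = 1.891 m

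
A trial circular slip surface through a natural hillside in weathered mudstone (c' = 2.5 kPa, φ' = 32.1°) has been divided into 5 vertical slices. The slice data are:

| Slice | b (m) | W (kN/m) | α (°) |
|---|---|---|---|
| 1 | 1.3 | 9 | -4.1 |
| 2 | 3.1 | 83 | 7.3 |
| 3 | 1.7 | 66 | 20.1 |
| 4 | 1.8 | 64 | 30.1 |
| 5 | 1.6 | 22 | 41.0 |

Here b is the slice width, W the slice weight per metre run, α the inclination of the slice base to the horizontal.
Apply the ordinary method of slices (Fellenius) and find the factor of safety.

FS = 2.12

Ordinary method of slices: FS = Σ[c'·Δl_i + (W_i cosα_i)·tanφ'] / Σ W_i sinα_i, with Δl_i = b_i / cosα_i.
Slice 1: Δl = 1.3/cos(-4.1°) = 1.303 m; N'_1 = 9·cos(-4.1°) = 9.0; c'Δl = 3.26; W sinα = -0.6
Slice 2: Δl = 3.1/cos7.3° = 3.125 m; N'_2 = 83·cos7.3° = 82.3; c'Δl = 7.81; W sinα = 10.5
Slice 3: Δl = 1.7/cos20.1° = 1.810 m; N'_3 = 66·cos20.1° = 62.0; c'Δl = 4.53; W sinα = 22.7
Slice 4: Δl = 1.8/cos30.1° = 2.081 m; N'_4 = 64·cos30.1° = 55.4; c'Δl = 5.20; W sinα = 32.1
Slice 5: Δl = 1.6/cos41.0° = 2.120 m; N'_5 = 22·cos41.0° = 16.6; c'Δl = 5.30; W sinα = 14.4
Σc'Δl = 26.1 kN/m; ΣN' = 225.3 kN/m; ΣW sinα = 79.1 kN/m
Resisting = 26.1 + 225.3·tan32.1° = 26.1 + 141.3 = 167.4 kN/m
FS = 167.4 / 79.1 = 2.116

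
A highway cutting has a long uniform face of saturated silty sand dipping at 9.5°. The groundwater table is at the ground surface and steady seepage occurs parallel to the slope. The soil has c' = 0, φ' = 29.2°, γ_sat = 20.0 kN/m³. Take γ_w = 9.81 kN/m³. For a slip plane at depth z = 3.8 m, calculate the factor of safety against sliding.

With seepage parallel to the slope and the water table at the surface, the effective normal stress on the slip plane uses the buoyant unit weight γ' = γ_sat − γ_w while the driving shear stress uses γ_sat:
FS = [c' + γ' z cos²β tanφ'] / [γ_sat z sinβ cosβ]
(For c' = 0 this reduces to FS = (γ'/γ_sat)·tanφ'/tanβ.)
γ' = 20.0 − 9.81 = 10.19 kN/m³
Numerator = 0.0 + 10.19·3.8·cos²9.5°·tan29.2° = 0.0 + 10.19·3.8·0.9728·0.5589 = 21.051 kPa
Denominator = 20.0·3.8·sin9.5°·cos9.5° = 20.0·3.8·0.1650·0.9863 = 12.372 kPa
FS = 21.051 / 12.372 = 1.702

FS = 1.70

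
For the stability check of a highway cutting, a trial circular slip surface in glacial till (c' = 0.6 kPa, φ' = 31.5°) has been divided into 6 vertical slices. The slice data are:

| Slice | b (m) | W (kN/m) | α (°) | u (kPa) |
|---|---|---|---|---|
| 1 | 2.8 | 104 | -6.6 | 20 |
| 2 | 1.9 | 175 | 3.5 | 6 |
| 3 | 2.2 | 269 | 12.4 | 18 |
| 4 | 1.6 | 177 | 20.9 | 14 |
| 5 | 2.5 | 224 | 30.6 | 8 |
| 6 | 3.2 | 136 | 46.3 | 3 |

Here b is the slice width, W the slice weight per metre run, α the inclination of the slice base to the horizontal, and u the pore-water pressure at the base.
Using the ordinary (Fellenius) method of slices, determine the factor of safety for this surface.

Ordinary method of slices: FS = Σ[c'·Δl_i + (W_i cosα_i − u_i·Δl_i)·tanφ'] / Σ W_i sinα_i, with Δl_i = b_i / cosα_i.
Slice 1: Δl = 2.8/cos(-6.6°) = 2.819 m; N'_1 = 104·cos(-6.6°) − 20·2.819 = 46.9; c'Δl = 1.69; W sinα = -12.0
Slice 2: Δl = 1.9/cos3.5° = 1.904 m; N'_2 = 175·cos3.5° − 6·1.904 = 163.3; c'Δl = 1.14; W sinα = 10.7
Slice 3: Δl = 2.2/cos12.4° = 2.253 m; N'_3 = 269·cos12.4° − 18·2.253 = 222.2; c'Δl = 1.35; W sinα = 57.8
Slice 4: Δl = 1.6/cos20.9° = 1.713 m; N'_4 = 177·cos20.9° − 14·1.713 = 141.4; c'Δl = 1.03; W sinα = 63.1
Slice 5: Δl = 2.5/cos30.6° = 2.904 m; N'_5 = 224·cos30.6° − 8·2.904 = 169.6; c'Δl = 1.74; W sinα = 114.0
Slice 6: Δl = 3.2/cos46.3° = 4.632 m; N'_6 = 136·cos46.3° − 3·4.632 = 80.1; c'Δl = 2.78; W sinα = 98.3
Σc'Δl = 9.7 kN/m; ΣN' = 823.4 kN/m; ΣW sinα = 332.0 kN/m
Resisting = 9.7 + 823.4·tan31.5° = 9.7 + 504.6 = 514.3 kN/m
FS = 514.3 / 332.0 = 1.549

FS = 1.55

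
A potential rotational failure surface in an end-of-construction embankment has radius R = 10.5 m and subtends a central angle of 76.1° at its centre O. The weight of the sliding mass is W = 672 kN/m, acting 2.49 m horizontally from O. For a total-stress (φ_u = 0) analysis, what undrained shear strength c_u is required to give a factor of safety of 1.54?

c_u = 17.6 kPa

FS = c_u·L_a·R / (W·d), so c_u = FS·W·d / (L_a·R).
Arc length L_a = R·θ = 10.5·(76.1°·π/180) = 10.5·1.3282 = 13.95 m
c_u = 1.54·672·2.49 / (13.95·10.5) = 2576.9 / 146.43 = 17.60 kPa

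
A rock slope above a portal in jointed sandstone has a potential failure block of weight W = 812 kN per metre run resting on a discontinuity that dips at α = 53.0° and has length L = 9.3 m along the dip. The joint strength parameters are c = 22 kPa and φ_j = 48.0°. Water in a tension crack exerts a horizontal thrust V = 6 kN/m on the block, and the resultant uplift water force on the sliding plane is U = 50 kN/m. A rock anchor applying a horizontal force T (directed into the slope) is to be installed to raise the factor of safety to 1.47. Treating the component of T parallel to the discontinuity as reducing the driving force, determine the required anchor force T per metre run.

Resolving forces along and normal to the sliding plane, with the horizontal anchor force T adding T·sinα to the effective normal force and T·cosα acting up the plane against the driving force:
FS = [cL + (W cosα − U − V sinα + T sinα) tanφ_j] / [W sinα + V cosα − T cosα]
Without the anchor: N' = 433.9 kN/m, driving T_d = 652.1 kN/m, resisting R = 22·9.3 + 433.9·tan48.0° = 686.5 kN/m, FS = 1.05.
Setting FS = 1.47 and solving for T:
1.47·(652.1 − T cos53.0°) = 686.5 + T sin53.0°·tan48.0°
T·(sin53.0°·tan48.0° + 1.47·cos53.0°) = 1.47·652.1 − 686.5
T·(0.7986·1.1106 + 1.47·0.6018) = 958.6 − 686.5 = 272.1
T·1.7716 = 272.1
T = 153.6 kN/m

T = 154 kN/m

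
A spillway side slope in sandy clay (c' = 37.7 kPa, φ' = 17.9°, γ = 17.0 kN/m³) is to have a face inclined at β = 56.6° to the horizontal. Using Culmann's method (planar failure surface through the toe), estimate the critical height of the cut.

Culmann's analysis gives the critical failure plane at α_cr = (β + φ')/2 = (56.6 + 17.9)/2 = 37.2°, and the critical height
H_c = (4c'/γ) · sinβ cosφ' / [1 − cos(β − φ')]
    = (4·37.7/17.0) · sin56.6°·cos17.9° / [1 − cos(38.7°)]
    = 8.871 · 0.8348·0.9516 / [1 − 0.7804]
    = 8.871 · 0.7944 / 0.2196
    = 32.10 m

H_c = 32.10 m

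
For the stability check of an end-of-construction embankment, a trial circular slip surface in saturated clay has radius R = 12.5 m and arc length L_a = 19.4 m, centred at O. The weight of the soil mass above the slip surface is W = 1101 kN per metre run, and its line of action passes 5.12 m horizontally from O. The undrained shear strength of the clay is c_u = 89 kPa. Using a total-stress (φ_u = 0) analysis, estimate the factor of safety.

Taking moments about the centre O, the resisting moment is provided by the undrained shear strength acting along the arc:
M_R = c_u·L_a·R = 89·19.40·12.5 = 21582.5 kN·m/m
M_D = W·d = 1101·5.12 = 5637.1 kN·m/m
FS = M_R / M_D = 21582.5 / 5637.1 = 3.829

FS = 3.83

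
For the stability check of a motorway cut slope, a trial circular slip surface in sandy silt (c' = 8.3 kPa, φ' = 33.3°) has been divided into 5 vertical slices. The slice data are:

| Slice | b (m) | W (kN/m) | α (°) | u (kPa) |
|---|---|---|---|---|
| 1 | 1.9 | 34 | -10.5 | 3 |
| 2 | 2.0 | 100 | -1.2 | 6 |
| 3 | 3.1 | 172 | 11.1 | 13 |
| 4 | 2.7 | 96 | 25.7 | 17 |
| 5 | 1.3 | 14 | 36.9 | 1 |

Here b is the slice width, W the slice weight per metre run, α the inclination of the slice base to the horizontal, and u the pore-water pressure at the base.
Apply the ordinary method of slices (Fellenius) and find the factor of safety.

FS = 3.83

Ordinary method of slices: FS = Σ[c'·Δl_i + (W_i cosα_i − u_i·Δl_i)·tanφ'] / Σ W_i sinα_i, with Δl_i = b_i / cosα_i.
Slice 1: Δl = 1.9/cos(-10.5°) = 1.932 m; N'_1 = 34·cos(-10.5°) − 3·1.932 = 27.6; c'Δl = 16.04; W sinα = -6.2
Slice 2: Δl = 2.0/cos(-1.2°) = 2.000 m; N'_2 = 100·cos(-1.2°) − 6·2.000 = 88.0; c'Δl = 16.60; W sinα = -2.1
Slice 3: Δl = 3.1/cos11.1° = 3.159 m; N'_3 = 172·cos11.1° − 13·3.159 = 127.7; c'Δl = 26.22; W sinα = 33.1
Slice 4: Δl = 2.7/cos25.7° = 2.996 m; N'_4 = 96·cos25.7° − 17·2.996 = 35.6; c'Δl = 24.87; W sinα = 41.6
Slice 5: Δl = 1.3/cos36.9° = 1.626 m; N'_5 = 14·cos36.9° − 1·1.626 = 9.6; c'Δl = 13.49; W sinα = 8.4
Σc'Δl = 97.2 kN/m; ΣN' = 288.5 kN/m; ΣW sinα = 74.9 kN/m
Resisting = 97.2 + 288.5·tan33.3° = 97.2 + 189.5 = 286.7 kN/m
FS = 286.7 / 74.9 = 3.830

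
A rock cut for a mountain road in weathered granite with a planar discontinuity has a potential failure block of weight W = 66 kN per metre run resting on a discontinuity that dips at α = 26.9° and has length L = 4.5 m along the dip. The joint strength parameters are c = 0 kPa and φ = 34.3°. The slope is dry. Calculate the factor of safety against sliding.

Resolving the block weight along and normal to the plane and applying the Mohr–Coulomb strength on the joint:
N' = W cosα = 66·cos26.9° = 58.9 kN/m
Driving force T = W sinα = 66·sin26.9° = 29.9 kN/m
Resisting force R = c·L + N'·tanφ = 0·4.5 + 58.9·tan34.3° = 0.0 + 40.2 = 40.2 kN/m
FS = R / T = 40.2 / 29.9 = 1.345

FS = 1.34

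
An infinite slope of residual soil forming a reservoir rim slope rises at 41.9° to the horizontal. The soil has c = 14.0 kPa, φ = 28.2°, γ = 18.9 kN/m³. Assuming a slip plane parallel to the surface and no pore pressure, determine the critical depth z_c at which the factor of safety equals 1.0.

z_c = 3.70 m

Setting FS = 1.00 in FS = [c + γz cos²β tanφ] / [γz sinβ cosβ] and solving for z:
z = c / [γ cosβ (FS·sinβ − cosβ·tanφ)]
  = 14.0 / [18.9·cos41.9°·(1.00·sin41.9° − cos41.9°·tan28.2°)]
  = 14.0 / [18.9·0.7443·(1.00·0.6678 − 0.7443·0.5362)]
  = 14.0 / 3.7804 = 3.703 m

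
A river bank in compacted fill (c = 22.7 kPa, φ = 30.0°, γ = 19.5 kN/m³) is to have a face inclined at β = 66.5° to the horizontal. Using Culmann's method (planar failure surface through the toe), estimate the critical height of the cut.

H_c = 18.85 m

Culmann's analysis gives the critical failure plane at α_cr = (β + φ)/2 = (66.5 + 30.0)/2 = 48.2°, and the critical height
H_c = (4c/γ) · sinβ cosφ / [1 − cos(β − φ)]
    = (4·22.7/19.5) · sin66.5°·cos30.0° / [1 − cos(36.5°)]
    = 4.656 · 0.9171·0.8660 / [1 − 0.8039]
    = 4.656 · 0.7942 / 0.1961
    = 18.85 m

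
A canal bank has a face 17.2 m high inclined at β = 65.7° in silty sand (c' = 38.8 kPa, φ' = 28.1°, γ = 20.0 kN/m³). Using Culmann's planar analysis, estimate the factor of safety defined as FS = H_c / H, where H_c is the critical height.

FS = 1.75

H_c = (4c'/γ) · sinβ cosφ' / [1 − cos(β − φ')]
    = (4·38.8/20.0) · sin65.7°·cos28.1° / [1 − cos37.6°]
    = 7.760 · 0.8040 / 0.2077 = 30.04 m
FS = H_c / H = 30.04 / 17.2 = 1.746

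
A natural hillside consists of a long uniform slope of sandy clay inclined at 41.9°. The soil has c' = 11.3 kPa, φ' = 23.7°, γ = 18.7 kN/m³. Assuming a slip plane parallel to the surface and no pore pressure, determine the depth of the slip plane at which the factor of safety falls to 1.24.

z = 1.62 m

Setting FS = 1.24 in FS = [c' + γz cos²β tanφ'] / [γz sinβ cosβ] and solving for z:
z = c' / [γ cosβ (FS·sinβ − cosβ·tanφ')]
  = 11.3 / [18.7·cos41.9°·(1.24·sin41.9° − cos41.9°·tan23.7°)]
  = 11.3 / [18.7·0.7443·(1.24·0.6678 − 0.7443·0.4390)]
  = 11.3 / 6.9786 = 1.619 m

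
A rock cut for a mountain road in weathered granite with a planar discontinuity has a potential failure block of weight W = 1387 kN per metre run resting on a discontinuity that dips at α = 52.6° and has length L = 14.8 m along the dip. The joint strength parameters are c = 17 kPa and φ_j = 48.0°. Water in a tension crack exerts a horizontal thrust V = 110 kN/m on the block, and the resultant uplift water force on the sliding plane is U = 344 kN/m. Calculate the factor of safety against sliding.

FS = 0.61

Resolving the block weight along and normal to the plane and applying the Mohr–Coulomb strength on the joint:
N' = W cosα − U − V sinα = 1387·cos52.6° − 344 − 110·sin52.6° = 411.0 kN/m
Driving force T = W sinα + V cosα = 1387·sin52.6° + 110·cos52.6° = 1168.7 kN/m
Resisting force R = c·L + N'·tanφ_j = 17·14.8 + 411.0·tan48.0° = 251.6 + 456.5 = 708.1 kN/m
FS = R / T = 708.1 / 1168.7 = 0.606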